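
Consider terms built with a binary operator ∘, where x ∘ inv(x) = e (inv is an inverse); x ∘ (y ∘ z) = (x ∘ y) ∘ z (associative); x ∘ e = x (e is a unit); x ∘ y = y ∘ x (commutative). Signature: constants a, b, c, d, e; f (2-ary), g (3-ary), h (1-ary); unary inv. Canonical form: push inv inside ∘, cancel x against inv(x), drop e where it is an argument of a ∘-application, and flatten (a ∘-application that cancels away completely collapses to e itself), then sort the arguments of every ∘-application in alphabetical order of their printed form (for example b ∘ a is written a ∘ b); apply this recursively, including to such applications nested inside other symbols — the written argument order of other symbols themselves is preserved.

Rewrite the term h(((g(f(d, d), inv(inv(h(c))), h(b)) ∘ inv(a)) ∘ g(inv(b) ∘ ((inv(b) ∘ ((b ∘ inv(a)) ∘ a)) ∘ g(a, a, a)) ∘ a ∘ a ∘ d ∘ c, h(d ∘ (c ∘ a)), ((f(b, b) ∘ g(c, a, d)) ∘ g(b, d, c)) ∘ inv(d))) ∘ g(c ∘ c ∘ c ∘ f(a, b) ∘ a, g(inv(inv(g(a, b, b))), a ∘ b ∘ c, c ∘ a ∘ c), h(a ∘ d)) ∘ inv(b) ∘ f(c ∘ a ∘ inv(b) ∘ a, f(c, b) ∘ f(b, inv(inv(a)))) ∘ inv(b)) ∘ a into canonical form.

Answer: a ∘ h(f(a ∘ a ∘ c ∘ inv(b), f(b, a) ∘ f(c, b)) ∘ g(a ∘ a ∘ c ∘ d ∘ g(a, a, a) ∘ inv(b), h(a ∘ c ∘ d), f(b, b) ∘ g(b, d, c) ∘ g(c, a, d) ∘ inv(d)) ∘ g(a ∘ c ∘ c ∘ c ∘ f(a, b), g(g(a, b, b), a ∘ b ∘ c, a ∘ c ∘ c), h(a ∘ d)) ∘ g(f(d, d), h(c), h(b)) ∘ inv(a) ∘ inv(b) ∘ inv(b))

Derivation:
Push inv inside:  distribute inv over ∘ and collapse double inv
Collect terms:  h(f(a ∘ a ∘ c ∘ inv(b), f(b, a) ∘ f(c, b)) ∘ g(a ∘ a ∘ c ∘ d ∘ g(a, a, a) ∘ inv(b), h(a ∘ c ∘ d), f(b, b) ∘ g(b, d, c) ∘ g(c, a, d) ∘ inv(d)) ∘ g(a ∘ c ∘ c ∘ c ∘ f(a, b), g(g(a, b, b), a ∘ b ∘ c, a ∘ c ∘ c), h(a ∘ d)) ∘ g(f(d, d), h(c), h(b)) ∘ inv(a) ∘ inv(b) ∘ inv(b)) ∘ a
Order the arguments:  a ∘ h(f(a ∘ a ∘ c ∘ inv(b), f(b, a) ∘ f(c, b)) ∘ g(a ∘ a ∘ c ∘ d ∘ g(a, a, a) ∘ inv(b), h(a ∘ c ∘ d), f(b, b) ∘ g(b, d, c) ∘ g(c, a, d) ∘ inv(d)) ∘ g(a ∘ c ∘ c ∘ c ∘ f(a, b), g(g(a, b, b), a ∘ b ∘ c, a ∘ c ∘ c), h(a ∘ d)) ∘ g(f(d, d), h(c), h(b)) ∘ inv(a) ∘ inv(b) ∘ inv(b))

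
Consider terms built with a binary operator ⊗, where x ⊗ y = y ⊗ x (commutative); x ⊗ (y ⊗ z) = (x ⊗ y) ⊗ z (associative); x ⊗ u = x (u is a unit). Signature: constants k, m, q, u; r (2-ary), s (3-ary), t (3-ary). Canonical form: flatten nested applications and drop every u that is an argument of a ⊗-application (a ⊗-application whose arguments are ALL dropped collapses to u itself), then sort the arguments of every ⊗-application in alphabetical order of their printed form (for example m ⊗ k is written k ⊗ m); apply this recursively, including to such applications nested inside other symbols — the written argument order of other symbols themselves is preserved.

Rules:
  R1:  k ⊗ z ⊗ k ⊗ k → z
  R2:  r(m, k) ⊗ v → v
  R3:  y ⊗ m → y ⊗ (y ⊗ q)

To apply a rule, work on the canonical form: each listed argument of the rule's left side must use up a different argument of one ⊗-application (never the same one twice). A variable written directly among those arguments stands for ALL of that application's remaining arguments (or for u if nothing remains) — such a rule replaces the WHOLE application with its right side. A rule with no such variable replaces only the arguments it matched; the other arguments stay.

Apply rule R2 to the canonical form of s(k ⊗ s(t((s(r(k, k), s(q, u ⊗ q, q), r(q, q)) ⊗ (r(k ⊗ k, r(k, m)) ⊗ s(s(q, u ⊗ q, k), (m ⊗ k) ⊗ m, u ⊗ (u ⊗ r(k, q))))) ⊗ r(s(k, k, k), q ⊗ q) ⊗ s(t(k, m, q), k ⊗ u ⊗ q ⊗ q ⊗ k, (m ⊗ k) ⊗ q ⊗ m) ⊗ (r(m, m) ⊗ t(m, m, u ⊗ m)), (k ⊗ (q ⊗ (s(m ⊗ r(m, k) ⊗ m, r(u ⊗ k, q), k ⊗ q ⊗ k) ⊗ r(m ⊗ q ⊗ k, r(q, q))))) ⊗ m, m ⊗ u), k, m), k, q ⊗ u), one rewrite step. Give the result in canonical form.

Answer: s(k ⊗ s(t(r(k ⊗ k, r(k, m)) ⊗ r(m, m) ⊗ r(s(k, k, k), q ⊗ q) ⊗ s(r(k, k), s(q, q, q), r(q, q)) ⊗ s(s(q, q, k), k ⊗ m ⊗ m, r(k, q)) ⊗ s(t(k, m, q), k ⊗ k ⊗ q ⊗ q, k ⊗ m ⊗ m ⊗ q) ⊗ t(m, m, m), k ⊗ m ⊗ q ⊗ r(k ⊗ m ⊗ q, r(q, q)) ⊗ s(m ⊗ m, r(k, q), k ⊗ k ⊗ q), m), k, m), k, q)

Derivation:
Canonical form:  s(k ⊗ s(t(r(k ⊗ k, r(k, m)) ⊗ r(m, m) ⊗ r(s(k, k, k), q ⊗ q) ⊗ s(r(k, k), s(q, q, q), r(q, q)) ⊗ s(s(q, q, k), k ⊗ m ⊗ m, r(k, q)) ⊗ s(t(k, m, q), k ⊗ k ⊗ q ⊗ q, k ⊗ m ⊗ m ⊗ q) ⊗ t(m, m, m), k ⊗ m ⊗ q ⊗ r(k ⊗ m ⊗ q, r(q, q)) ⊗ s(m ⊗ m ⊗ r(m, k), r(k, q), k ⊗ k ⊗ q), m), k, m), k, q)
R2 matches:  uses r(m, k);  v := m ⊗ m
The extension variable absorbs all remaining arguments, so the whole application is rewritten.
New term:  s(k ⊗ s(t(r(k ⊗ k, r(k, m)) ⊗ r(m, m) ⊗ r(s(k, k, k), q ⊗ q) ⊗ s(r(k, k), s(q, q, q), r(q, q)) ⊗ s(s(q, q, k), k ⊗ m ⊗ m, r(k, q)) ⊗ s(t(k, m, q), k ⊗ k ⊗ q ⊗ q, k ⊗ m ⊗ m ⊗ q) ⊗ t(m, m, m), k ⊗ m ⊗ q ⊗ r(k ⊗ m ⊗ q, r(q, q)) ⊗ s(m ⊗ m, r(k, q), k ⊗ k ⊗ q), m), k, m), k, q)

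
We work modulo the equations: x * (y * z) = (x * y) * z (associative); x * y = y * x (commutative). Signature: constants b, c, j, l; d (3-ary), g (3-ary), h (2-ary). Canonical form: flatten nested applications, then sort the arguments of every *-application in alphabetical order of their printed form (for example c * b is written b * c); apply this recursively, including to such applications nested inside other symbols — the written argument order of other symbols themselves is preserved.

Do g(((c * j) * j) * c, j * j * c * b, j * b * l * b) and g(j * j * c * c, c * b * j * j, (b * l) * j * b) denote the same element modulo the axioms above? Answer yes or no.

Left:  g(((c * j) * j) * c, j * j * c * b, j * b * l * b)
  Work inside:  ((c * j) * j) * c
  Flatten:  c * j * j * c
  Order the arguments:  c * c * j * j
  Put back:  g(c * c * j * j, b * c * j * j, b * b * j * l)
Right:  g(j * j * c * c, c * b * j * j, (b * l) * j * b)
  Focus inside:  (b * l) * j * b
  Un-nest:  b * l * j * b
  Order the arguments:  b * b * j * l
  Reassemble:  g(c * c * j * j, b * c * j * j, b * b * j * l)

Answer: yes — both canonical forms are g(c * c * j * j, b * c * j * j, b * b * j * l)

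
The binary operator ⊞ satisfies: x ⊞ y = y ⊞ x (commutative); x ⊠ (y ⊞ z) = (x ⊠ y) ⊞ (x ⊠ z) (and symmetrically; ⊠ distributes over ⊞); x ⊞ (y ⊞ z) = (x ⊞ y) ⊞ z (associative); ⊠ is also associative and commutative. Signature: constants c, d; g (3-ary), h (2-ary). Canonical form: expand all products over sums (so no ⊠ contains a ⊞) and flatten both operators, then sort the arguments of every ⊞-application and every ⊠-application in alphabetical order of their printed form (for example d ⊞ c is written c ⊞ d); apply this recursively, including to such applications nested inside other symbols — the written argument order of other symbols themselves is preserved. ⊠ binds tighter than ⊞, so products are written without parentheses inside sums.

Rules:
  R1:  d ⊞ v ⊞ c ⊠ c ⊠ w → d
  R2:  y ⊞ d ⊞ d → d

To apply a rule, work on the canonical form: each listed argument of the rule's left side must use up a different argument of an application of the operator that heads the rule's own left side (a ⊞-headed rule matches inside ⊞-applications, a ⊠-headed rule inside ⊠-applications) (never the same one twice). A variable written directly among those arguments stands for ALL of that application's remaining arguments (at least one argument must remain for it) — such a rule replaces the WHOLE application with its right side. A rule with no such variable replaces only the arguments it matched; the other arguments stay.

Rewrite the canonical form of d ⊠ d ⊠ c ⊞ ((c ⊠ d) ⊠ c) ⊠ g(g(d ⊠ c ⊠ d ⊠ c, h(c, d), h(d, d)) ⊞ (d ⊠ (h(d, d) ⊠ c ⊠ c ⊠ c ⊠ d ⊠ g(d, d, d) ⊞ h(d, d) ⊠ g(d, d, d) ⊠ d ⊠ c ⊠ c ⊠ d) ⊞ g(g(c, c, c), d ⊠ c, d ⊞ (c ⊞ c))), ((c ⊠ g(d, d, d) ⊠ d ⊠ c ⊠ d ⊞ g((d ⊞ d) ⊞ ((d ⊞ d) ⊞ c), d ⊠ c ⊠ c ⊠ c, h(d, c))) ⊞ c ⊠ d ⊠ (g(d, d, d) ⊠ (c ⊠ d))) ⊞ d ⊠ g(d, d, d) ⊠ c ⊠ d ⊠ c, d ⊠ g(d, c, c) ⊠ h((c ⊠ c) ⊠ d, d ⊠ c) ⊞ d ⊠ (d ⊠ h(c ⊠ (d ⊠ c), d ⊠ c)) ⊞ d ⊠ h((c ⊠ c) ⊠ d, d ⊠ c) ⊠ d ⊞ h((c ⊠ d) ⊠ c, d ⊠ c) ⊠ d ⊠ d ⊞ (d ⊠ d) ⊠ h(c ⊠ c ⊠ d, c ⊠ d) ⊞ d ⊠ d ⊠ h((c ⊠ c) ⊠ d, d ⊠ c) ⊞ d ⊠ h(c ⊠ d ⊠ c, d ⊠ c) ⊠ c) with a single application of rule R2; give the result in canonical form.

Answer: c ⊠ c ⊠ d ⊠ g(c ⊠ c ⊠ c ⊠ d ⊠ d ⊠ g(d, d, d) ⊠ h(d, d) ⊞ c ⊠ c ⊠ d ⊠ d ⊠ d ⊠ g(d, d, d) ⊠ h(d, d) ⊞ g(c ⊠ c ⊠ d ⊠ d, h(c, d), h(d, d)) ⊞ g(g(c, c, c), c ⊠ d, c ⊞ c ⊞ d), c ⊠ c ⊠ d ⊠ d ⊠ g(d, d, d) ⊞ c ⊠ c ⊠ d ⊠ d ⊠ g(d, d, d) ⊞ c ⊠ c ⊠ d ⊠ d ⊠ g(d, d, d) ⊞ g(d, c ⊠ c ⊠ c ⊠ d, h(d, c)), c ⊠ d ⊠ h(c ⊠ c ⊠ d, c ⊠ d) ⊞ d ⊠ d ⊠ h(c ⊠ c ⊠ d, c ⊠ d) ⊞ d ⊠ d ⊠ h(c ⊠ c ⊠ d, c ⊠ d) ⊞ d ⊠ d ⊠ h(c ⊠ c ⊠ d, c ⊠ d) ⊞ d ⊠ d ⊠ h(c ⊠ c ⊠ d, c ⊠ d) ⊞ d ⊠ d ⊠ h(c ⊠ c ⊠ d, c ⊠ d) ⊞ d ⊠ g(d, c, c) ⊠ h(c ⊠ c ⊠ d, c ⊠ d)) ⊞ c ⊠ d ⊠ d

Derivation:
Canonical form:  c ⊠ c ⊠ d ⊠ g(c ⊠ c ⊠ c ⊠ d ⊠ d ⊠ g(d, d, d) ⊠ h(d, d) ⊞ c ⊠ c ⊠ d ⊠ d ⊠ d ⊠ g(d, d, d) ⊠ h(d, d) ⊞ g(c ⊠ c ⊠ d ⊠ d, h(c, d), h(d, d)) ⊞ g(g(c, c, c), c ⊠ d, c ⊞ c ⊞ d), c ⊠ c ⊠ d ⊠ d ⊠ g(d, d, d) ⊞ c ⊠ c ⊠ d ⊠ d ⊠ g(d, d, d) ⊞ c ⊠ c ⊠ d ⊠ d ⊠ g(d, d, d) ⊞ g(c ⊞ d ⊞ d ⊞ d ⊞ d, c ⊠ c ⊠ c ⊠ d, h(d, c)), c ⊠ d ⊠ h(c ⊠ c ⊠ d, c ⊠ d) ⊞ d ⊠ d ⊠ h(c ⊠ c ⊠ d, c ⊠ d) ⊞ d ⊠ d ⊠ h(c ⊠ c ⊠ d, c ⊠ d) ⊞ d ⊠ d ⊠ h(c ⊠ c ⊠ d, c ⊠ d) ⊞ d ⊠ d ⊠ h(c ⊠ c ⊠ d, c ⊠ d) ⊞ d ⊠ d ⊠ h(c ⊠ c ⊠ d, c ⊠ d) ⊞ d ⊠ g(d, c, c) ⊠ h(c ⊠ c ⊠ d, c ⊠ d)) ⊞ c ⊠ d ⊠ d
Match R2:  consume d, d;  y := c ⊞ d ⊞ d
The extension variable absorbs all remaining arguments, so the whole application is rewritten.
Giving:  c ⊠ c ⊠ d ⊠ g(c ⊠ c ⊠ c ⊠ d ⊠ d ⊠ g(d, d, d) ⊠ h(d, d) ⊞ c ⊠ c ⊠ d ⊠ d ⊠ d ⊠ g(d, d, d) ⊠ h(d, d) ⊞ g(c ⊠ c ⊠ d ⊠ d, h(c, d), h(d, d)) ⊞ g(g(c, c, c), c ⊠ d, c ⊞ c ⊞ d), c ⊠ c ⊠ d ⊠ d ⊠ g(d, d, d) ⊞ c ⊠ c ⊠ d ⊠ d ⊠ g(d, d, d) ⊞ c ⊠ c ⊠ d ⊠ d ⊠ g(d, d, d) ⊞ g(d, c ⊠ c ⊠ c ⊠ d, h(d, c)), c ⊠ d ⊠ h(c ⊠ c ⊠ d, c ⊠ d) ⊞ d ⊠ d ⊠ h(c ⊠ c ⊠ d, c ⊠ d) ⊞ d ⊠ d ⊠ h(c ⊠ c ⊠ d, c ⊠ d) ⊞ d ⊠ d ⊠ h(c ⊠ c ⊠ d, c ⊠ d) ⊞ d ⊠ d ⊠ h(c ⊠ c ⊠ d, c ⊠ d) ⊞ d ⊠ d ⊠ h(c ⊠ c ⊠ d, c ⊠ d) ⊞ d ⊠ g(d, c, c) ⊠ h(c ⊠ c ⊠ d, c ⊠ d)) ⊞ c ⊠ d ⊠ d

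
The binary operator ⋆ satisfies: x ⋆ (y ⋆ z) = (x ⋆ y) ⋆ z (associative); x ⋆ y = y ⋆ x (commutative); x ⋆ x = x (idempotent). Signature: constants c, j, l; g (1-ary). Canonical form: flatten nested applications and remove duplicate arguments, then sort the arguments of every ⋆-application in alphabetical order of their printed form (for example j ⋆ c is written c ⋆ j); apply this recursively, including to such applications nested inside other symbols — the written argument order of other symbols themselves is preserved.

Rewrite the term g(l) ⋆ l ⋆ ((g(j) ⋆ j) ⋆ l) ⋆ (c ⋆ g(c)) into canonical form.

Merge nested applications:  g(l) ⋆ l ⋆ g(j) ⋆ j ⋆ l ⋆ c ⋆ g(c)
Drop duplicates:  drop duplicate l
Sort:  c ⋆ g(c) ⋆ g(j) ⋆ g(l) ⋆ j ⋆ l

Answer: c ⋆ g(c) ⋆ g(j) ⋆ g(l) ⋆ j ⋆ l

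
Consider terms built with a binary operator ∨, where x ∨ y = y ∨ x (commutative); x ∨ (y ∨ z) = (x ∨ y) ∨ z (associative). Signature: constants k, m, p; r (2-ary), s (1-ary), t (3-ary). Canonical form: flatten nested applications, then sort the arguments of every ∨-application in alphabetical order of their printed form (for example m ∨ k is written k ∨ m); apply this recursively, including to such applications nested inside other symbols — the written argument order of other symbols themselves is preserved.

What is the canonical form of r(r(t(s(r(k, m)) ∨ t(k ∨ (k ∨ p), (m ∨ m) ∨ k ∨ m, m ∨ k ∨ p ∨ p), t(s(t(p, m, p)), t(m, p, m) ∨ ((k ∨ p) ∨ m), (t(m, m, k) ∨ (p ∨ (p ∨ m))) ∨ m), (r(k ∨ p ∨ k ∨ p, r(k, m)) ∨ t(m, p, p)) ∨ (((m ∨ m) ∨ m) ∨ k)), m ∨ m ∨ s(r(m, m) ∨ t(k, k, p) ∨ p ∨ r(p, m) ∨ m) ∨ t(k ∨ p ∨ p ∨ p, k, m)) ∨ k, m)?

Descend into:  r(t(s(r(k, m)) ∨ t(k ∨ (k ∨ p), (m ∨ m) ∨ k ∨ m, m ∨ k ∨ p ∨ p), t(s(t(p, m, p)), t(m, p, m) ∨ ((k ∨ p) ∨ m), (t(m, m, k) ∨ (p ∨ (p ∨ m))) ∨ m), (r(k ∨ p ∨ k ∨ p, r(k, m)) ∨ t(m, p, p)) ∨ (((m ∨ m) ∨ m) ∨ k)), m ∨ m ∨ s(r(m, m) ∨ t(k, k, p) ∨ p ∨ r(p, m) ∨ m) ∨ t(k ∨ p ∨ p ∨ p, k, m)) ∨ k
Canonicalize subterm:  r(t(s(r(k, m)) ∨ t(k ∨ (k ∨ p), (m ∨ m) ∨ k ∨ m, m ∨ k ∨ p ∨ p), t(s(t(p, m, p)), t(m, p, m) ∨ ((k ∨ p) ∨ m), (t(m, m, k) ∨ (p ∨ (p ∨ m))) ∨ m), (r(k ∨ p ∨ k ∨ p, r(k, m)) ∨ t(m, p, p)) ∨ (((m ∨ m) ∨ m) ∨ k)), m ∨ m ∨ s(r(m, m) ∨ t(k, k, p) ∨ p ∨ r(p, m) ∨ m) ∨ t(k ∨ p ∨ p ∨ p, k, m))  →  r(t(s(r(k, m)) ∨ t(k ∨ k ∨ p, k ∨ m ∨ m ∨ m, k ∨ m ∨ p ∨ p), t(s(t(p, m, p)), k ∨ m ∨ p ∨ t(m, p, m), m ∨ m ∨ p ∨ p ∨ t(m, m, k)), k ∨ m ∨ m ∨ m ∨ r(k ∨ k ∨ p ∨ p, r(k, m)) ∨ t(m, p, p)), m ∨ m ∨ s(m ∨ p ∨ r(m, m) ∨ r(p, m) ∨ t(k, k, p)) ∨ t(k ∨ p ∨ p ∨ p, k, m))
Sort arguments:  k ∨ r(t(s(r(k, m)) ∨ t(k ∨ k ∨ p, k ∨ m ∨ m ∨ m, k ∨ m ∨ p ∨ p), t(s(t(p, m, p)), k ∨ m ∨ p ∨ t(m, p, m), m ∨ m ∨ p ∨ p ∨ t(m, m, k)), k ∨ m ∨ m ∨ m ∨ r(k ∨ k ∨ p ∨ p, r(k, m)) ∨ t(m, p, p)), m ∨ m ∨ s(m ∨ p ∨ r(m, m) ∨ r(p, m) ∨ t(k, k, p)) ∨ t(k ∨ p ∨ p ∨ p, k, m))
Put back:  r(k ∨ r(t(s(r(k, m)) ∨ t(k ∨ k ∨ p, k ∨ m ∨ m ∨ m, k ∨ m ∨ p ∨ p), t(s(t(p, m, p)), k ∨ m ∨ p ∨ t(m, p, m), m ∨ m ∨ p ∨ p ∨ t(m, m, k)), k ∨ m ∨ m ∨ m ∨ r(k ∨ k ∨ p ∨ p, r(k, m)) ∨ t(m, p, p)), m ∨ m ∨ s(m ∨ p ∨ r(m, m) ∨ r(p, m) ∨ t(k, k, p)) ∨ t(k ∨ p ∨ p ∨ p, k, m)), m)

Answer: r(k ∨ r(t(s(r(k, m)) ∨ t(k ∨ k ∨ p, k ∨ m ∨ m ∨ m, k ∨ m ∨ p ∨ p), t(s(t(p, m, p)), k ∨ m ∨ p ∨ t(m, p, m), m ∨ m ∨ p ∨ p ∨ t(m, m, k)), k ∨ m ∨ m ∨ m ∨ r(k ∨ k ∨ p ∨ p, r(k, m)) ∨ t(m, p, p)), m ∨ m ∨ s(m ∨ p ∨ r(m, m) ∨ r(p, m) ∨ t(k, k, p)) ∨ t(k ∨ p ∨ p ∨ p, k, m)), m)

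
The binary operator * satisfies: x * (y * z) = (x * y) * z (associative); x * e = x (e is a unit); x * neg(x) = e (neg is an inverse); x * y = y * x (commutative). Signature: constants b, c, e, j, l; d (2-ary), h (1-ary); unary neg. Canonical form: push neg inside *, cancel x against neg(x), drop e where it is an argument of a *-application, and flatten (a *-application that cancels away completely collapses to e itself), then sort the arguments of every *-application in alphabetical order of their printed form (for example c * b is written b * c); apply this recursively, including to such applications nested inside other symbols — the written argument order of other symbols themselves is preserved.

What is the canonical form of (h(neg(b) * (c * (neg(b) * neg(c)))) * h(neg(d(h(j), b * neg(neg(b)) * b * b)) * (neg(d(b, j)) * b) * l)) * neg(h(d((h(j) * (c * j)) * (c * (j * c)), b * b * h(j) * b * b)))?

Answer: h(b * l * neg(d(b, j)) * neg(d(h(j), b * b * b * b))) * h(neg(b) * neg(b)) * neg(h(d(c * c * c * h(j) * j * j, b * b * b * b * h(j))))

Derivation:
Push neg inside:  distribute neg over * and collapse double neg
Collect:  h(neg(b) * neg(b)) * h(b * l * neg(d(b, j)) * neg(d(h(j), b * b * b * b))) * neg(h(d(c * c * c * h(j) * j * j, b * b * b * b * h(j))))
Sort:  h(b * l * neg(d(b, j)) * neg(d(h(j), b * b * b * b))) * h(neg(b) * neg(b)) * neg(h(d(c * c * c * h(j) * j * j, b * b * b * b * h(j))))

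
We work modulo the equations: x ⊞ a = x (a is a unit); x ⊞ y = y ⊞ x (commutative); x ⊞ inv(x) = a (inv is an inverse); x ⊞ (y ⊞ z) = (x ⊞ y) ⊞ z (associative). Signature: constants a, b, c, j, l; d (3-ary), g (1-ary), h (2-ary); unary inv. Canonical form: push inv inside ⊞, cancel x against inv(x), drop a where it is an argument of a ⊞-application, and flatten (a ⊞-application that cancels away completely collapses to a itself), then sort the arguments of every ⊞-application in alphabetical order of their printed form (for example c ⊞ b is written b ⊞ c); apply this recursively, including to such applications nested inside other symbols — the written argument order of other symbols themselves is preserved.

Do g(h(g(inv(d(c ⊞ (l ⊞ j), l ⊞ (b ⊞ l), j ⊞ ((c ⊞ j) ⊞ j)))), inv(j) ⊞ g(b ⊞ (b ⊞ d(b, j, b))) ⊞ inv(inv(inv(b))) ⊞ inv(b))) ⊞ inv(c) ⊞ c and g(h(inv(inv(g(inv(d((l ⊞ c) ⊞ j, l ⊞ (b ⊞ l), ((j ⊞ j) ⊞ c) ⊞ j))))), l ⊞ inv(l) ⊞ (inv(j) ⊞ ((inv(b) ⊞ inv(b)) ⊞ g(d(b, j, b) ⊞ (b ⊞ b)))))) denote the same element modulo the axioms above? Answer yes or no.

Answer: yes — both canonical forms are g(h(g(inv(d(c ⊞ j ⊞ l, b ⊞ l ⊞ l, c ⊞ j ⊞ j ⊞ j))), g(b ⊞ b ⊞ d(b, j, b)) ⊞ inv(b) ⊞ inv(b) ⊞ inv(j)))

Derivation:
Left:  g(h(g(inv(d(c ⊞ (l ⊞ j), l ⊞ (b ⊞ l), j ⊞ ((c ⊞ j) ⊞ j)))), inv(j) ⊞ g(b ⊞ (b ⊞ d(b, j, b))) ⊞ inv(inv(inv(b))) ⊞ inv(b))) ⊞ inv(c) ⊞ c
  Push inv inside:  distribute inv over ⊞ and collapse double inv
  Cancel inverse pairs:  c cancels
  Collect terms:  g(h(g(inv(d(c ⊞ j ⊞ l, b ⊞ l ⊞ l, c ⊞ j ⊞ j ⊞ j))), g(b ⊞ b ⊞ d(b, j, b)) ⊞ inv(b) ⊞ inv(b) ⊞ inv(j)))
Right:  g(h(inv(inv(g(inv(d((l ⊞ c) ⊞ j, l ⊞ (b ⊞ l), ((j ⊞ j) ⊞ c) ⊞ j))))), l ⊞ inv(l) ⊞ (inv(j) ⊞ ((inv(b) ⊞ inv(b)) ⊞ g(d(b, j, b) ⊞ (b ⊞ b))))))
  Focus inside:  l ⊞ inv(l) ⊞ (inv(j) ⊞ ((inv(b) ⊞ inv(b)) ⊞ g(d(b, j, b) ⊞ (b ⊞ b))))
  Inverses cancel:  l cancels
  Combine occurrences:  inv(j) ⊞ inv(b) ⊞ inv(b) ⊞ g(b ⊞ b ⊞ d(b, j, b))
  Sort:  g(b ⊞ b ⊞ d(b, j, b)) ⊞ inv(b) ⊞ inv(b) ⊞ inv(j)
  Reassemble:  g(h(g(inv(d(c ⊞ j ⊞ l, b ⊞ l ⊞ l, c ⊞ j ⊞ j ⊞ j))), g(b ⊞ b ⊞ d(b, j, b)) ⊞ inv(b) ⊞ inv(b) ⊞ inv(j)))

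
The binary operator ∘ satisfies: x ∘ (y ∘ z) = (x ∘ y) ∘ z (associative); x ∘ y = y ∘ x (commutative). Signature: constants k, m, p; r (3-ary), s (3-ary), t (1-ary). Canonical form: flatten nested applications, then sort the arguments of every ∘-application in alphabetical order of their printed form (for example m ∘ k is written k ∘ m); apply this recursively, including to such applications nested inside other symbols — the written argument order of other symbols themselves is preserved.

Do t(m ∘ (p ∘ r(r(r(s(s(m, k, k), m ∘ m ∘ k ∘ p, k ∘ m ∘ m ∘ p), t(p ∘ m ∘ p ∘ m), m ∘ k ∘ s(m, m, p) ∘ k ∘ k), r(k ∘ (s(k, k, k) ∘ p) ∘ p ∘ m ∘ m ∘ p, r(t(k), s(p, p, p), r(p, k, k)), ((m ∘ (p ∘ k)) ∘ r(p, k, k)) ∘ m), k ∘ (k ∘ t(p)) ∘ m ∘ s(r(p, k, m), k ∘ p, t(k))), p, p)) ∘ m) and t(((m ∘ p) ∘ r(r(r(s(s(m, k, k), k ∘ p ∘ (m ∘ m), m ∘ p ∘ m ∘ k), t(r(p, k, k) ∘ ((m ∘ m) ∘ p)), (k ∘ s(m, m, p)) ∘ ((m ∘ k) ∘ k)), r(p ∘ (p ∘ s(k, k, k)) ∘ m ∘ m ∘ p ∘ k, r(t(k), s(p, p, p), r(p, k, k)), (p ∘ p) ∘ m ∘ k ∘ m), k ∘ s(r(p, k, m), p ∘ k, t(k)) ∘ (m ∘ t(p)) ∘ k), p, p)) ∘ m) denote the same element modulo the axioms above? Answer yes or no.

Left:  t(m ∘ (p ∘ r(r(r(s(s(m, k, k), m ∘ m ∘ k ∘ p, k ∘ m ∘ m ∘ p), t(p ∘ m ∘ p ∘ m), m ∘ k ∘ s(m, m, p) ∘ k ∘ k), r(k ∘ (s(k, k, k) ∘ p) ∘ p ∘ m ∘ m ∘ p, r(t(k), s(p, p, p), r(p, k, k)), ((m ∘ (p ∘ k)) ∘ r(p, k, k)) ∘ m), k ∘ (k ∘ t(p)) ∘ m ∘ s(r(p, k, m), k ∘ p, t(k))), p, p)) ∘ m)
  Work inside:  m ∘ (p ∘ r(r(r(s(s(m, k, k), m ∘ m ∘ k ∘ p, k ∘ m ∘ m ∘ p), t(p ∘ m ∘ p ∘ m), m ∘ k ∘ s(m, m, p) ∘ k ∘ k), r(k ∘ (s(k, k, k) ∘ p) ∘ p ∘ m ∘ m ∘ p, r(t(k), s(p, p, p), r(p, k, k)), ((m ∘ (p ∘ k)) ∘ r(p, k, k)) ∘ m), k ∘ (k ∘ t(p)) ∘ m ∘ s(r(p, k, m), k ∘ p, t(k))), p, p)) ∘ m
  Merge nested applications:  m ∘ p ∘ r(r(r(s(s(m, k, k), m ∘ m ∘ k ∘ p, k ∘ m ∘ m ∘ p), t(p ∘ m ∘ p ∘ m), m ∘ k ∘ s(m, m, p) ∘ k ∘ k), r(k ∘ (s(k, k, k) ∘ p) ∘ p ∘ m ∘ m ∘ p, r(t(k), s(p, p, p), r(p, k, k)), ((m ∘ (p ∘ k)) ∘ r(p, k, k)) ∘ m), k ∘ (k ∘ t(p)) ∘ m ∘ s(r(p, k, m), k ∘ p, t(k))), p, p) ∘ m
  Canonicalize subterm:  r(r(r(s(s(m, k, k), m ∘ m ∘ k ∘ p, k ∘ m ∘ m ∘ p), t(p ∘ m ∘ p ∘ m), m ∘ k ∘ s(m, m, p) ∘ k ∘ k), r(k ∘ (s(k, k, k) ∘ p) ∘ p ∘ m ∘ m ∘ p, r(t(k), s(p, p, p), r(p, k, k)), ((m ∘ (p ∘ k)) ∘ r(p, k, k)) ∘ m), k ∘ (k ∘ t(p)) ∘ m ∘ s(r(p, k, m), k ∘ p, t(k))), p, p)  →  r(r(r(s(s(m, k, k), k ∘ m ∘ m ∘ p, k ∘ m ∘ m ∘ p), t(m ∘ m ∘ p ∘ p), k ∘ k ∘ k ∘ m ∘ s(m, m, p)), r(k ∘ m ∘ m ∘ p ∘ p ∘ p ∘ s(k, k, k), r(t(k), s(p, p, p), r(p, k, k)), k ∘ m ∘ m ∘ p ∘ r(p, k, k)), k ∘ k ∘ m ∘ s(r(p, k, m), k ∘ p, t(k)) ∘ t(p)), p, p)
  Sort:  m ∘ m ∘ p ∘ r(r(r(s(s(m, k, k), k ∘ m ∘ m ∘ p, k ∘ m ∘ m ∘ p), t(m ∘ m ∘ p ∘ p), k ∘ k ∘ k ∘ m ∘ s(m, m, p)), r(k ∘ m ∘ m ∘ p ∘ p ∘ p ∘ s(k, k, k), r(t(k), s(p, p, p), r(p, k, k)), k ∘ m ∘ m ∘ p ∘ r(p, k, k)), k ∘ k ∘ m ∘ s(r(p, k, m), k ∘ p, t(k)) ∘ t(p)), p, p)
  Put back:  t(m ∘ m ∘ p ∘ r(r(r(s(s(m, k, k), k ∘ m ∘ m ∘ p, k ∘ m ∘ m ∘ p), t(m ∘ m ∘ p ∘ p), k ∘ k ∘ k ∘ m ∘ s(m, m, p)), r(k ∘ m ∘ m ∘ p ∘ p ∘ p ∘ s(k, k, k), r(t(k), s(p, p, p), r(p, k, k)), k ∘ m ∘ m ∘ p ∘ r(p, k, k)), k ∘ k ∘ m ∘ s(r(p, k, m), k ∘ p, t(k)) ∘ t(p)), p, p))
Right:  t(((m ∘ p) ∘ r(r(r(s(s(m, k, k), k ∘ p ∘ (m ∘ m), m ∘ p ∘ m ∘ k), t(r(p, k, k) ∘ ((m ∘ m) ∘ p)), (k ∘ s(m, m, p)) ∘ ((m ∘ k) ∘ k)), r(p ∘ (p ∘ s(k, k, k)) ∘ m ∘ m ∘ p ∘ k, r(t(k), s(p, p, p), r(p, k, k)), (p ∘ p) ∘ m ∘ k ∘ m), k ∘ s(r(p, k, m), p ∘ k, t(k)) ∘ (m ∘ t(p)) ∘ k), p, p)) ∘ m)
  Focus inside:  ((m ∘ p) ∘ r(r(r(s(s(m, k, k), k ∘ p ∘ (m ∘ m), m ∘ p ∘ m ∘ k), t(r(p, k, k) ∘ ((m ∘ m) ∘ p)), (k ∘ s(m, m, p)) ∘ ((m ∘ k) ∘ k)), r(p ∘ (p ∘ s(k, k, k)) ∘ m ∘ m ∘ p ∘ k, r(t(k), s(p, p, p), r(p, k, k)), (p ∘ p) ∘ m ∘ k ∘ m), k ∘ s(r(p, k, m), p ∘ k, t(k)) ∘ (m ∘ t(p)) ∘ k), p, p)) ∘ m
  Un-nest:  m ∘ p ∘ r(r(r(s(s(m, k, k), k ∘ p ∘ (m ∘ m), m ∘ p ∘ m ∘ k), t(r(p, k, k) ∘ ((m ∘ m) ∘ p)), (k ∘ s(m, m, p)) ∘ ((m ∘ k) ∘ k)), r(p ∘ (p ∘ s(k, k, k)) ∘ m ∘ m ∘ p ∘ k, r(t(k), s(p, p, p), r(p, k, k)), (p ∘ p) ∘ m ∘ k ∘ m), k ∘ s(r(p, k, m), p ∘ k, t(k)) ∘ (m ∘ t(p)) ∘ k), p, p) ∘ m
  Simplify inside:  r(r(r(s(s(m, k, k), k ∘ p ∘ (m ∘ m), m ∘ p ∘ m ∘ k), t(r(p, k, k) ∘ ((m ∘ m) ∘ p)), (k ∘ s(m, m, p)) ∘ ((m ∘ k) ∘ k)), r(p ∘ (p ∘ s(k, k, k)) ∘ m ∘ m ∘ p ∘ k, r(t(k), s(p, p, p), r(p, k, k)), (p ∘ p) ∘ m ∘ k ∘ m), k ∘ s(r(p, k, m), p ∘ k, t(k)) ∘ (m ∘ t(p)) ∘ k), p, p)  →  r(r(r(s(s(m, k, k), k ∘ m ∘ m ∘ p, k ∘ m ∘ m ∘ p), t(m ∘ m ∘ p ∘ r(p, k, k)), k ∘ k ∘ k ∘ m ∘ s(m, m, p)), r(k ∘ m ∘ m ∘ p ∘ p ∘ p ∘ s(k, k, k), r(t(k), s(p, p, p), r(p, k, k)), k ∘ m ∘ m ∘ p ∘ p), k ∘ k ∘ m ∘ s(r(p, k, m), k ∘ p, t(k)) ∘ t(p)), p, p)
  Sort:  m ∘ m ∘ p ∘ r(r(r(s(s(m, k, k), k ∘ m ∘ m ∘ p, k ∘ m ∘ m ∘ p), t(m ∘ m ∘ p ∘ r(p, k, k)), k ∘ k ∘ k ∘ m ∘ s(m, m, p)), r(k ∘ m ∘ m ∘ p ∘ p ∘ p ∘ s(k, k, k), r(t(k), s(p, p, p), r(p, k, k)), k ∘ m ∘ m ∘ p ∘ p), k ∘ k ∘ m ∘ s(r(p, k, m), k ∘ p, t(k)) ∘ t(p)), p, p)
  Reassemble:  t(m ∘ m ∘ p ∘ r(r(r(s(s(m, k, k), k ∘ m ∘ m ∘ p, k ∘ m ∘ m ∘ p), t(m ∘ m ∘ p ∘ r(p, k, k)), k ∘ k ∘ k ∘ m ∘ s(m, m, p)), r(k ∘ m ∘ m ∘ p ∘ p ∘ p ∘ s(k, k, k), r(t(k), s(p, p, p), r(p, k, k)), k ∘ m ∘ m ∘ p ∘ p), k ∘ k ∘ m ∘ s(r(p, k, m), k ∘ p, t(k)) ∘ t(p)), p, p))

Answer: no — t(m ∘ m ∘ p ∘ r(r(r(s(s(m, k, k), k ∘ m ∘ m ∘ p, k ∘ m ∘ m ∘ p), t(m ∘ m ∘ p ∘ p), k ∘ k ∘ k ∘ m ∘ s(m, m, p)), r(k ∘ m ∘ m ∘ p ∘ p ∘ p ∘ s(k, k, k), r(t(k), s(p, p, p), r(p, k, k)), k ∘ m ∘ m ∘ p ∘ r(p, k, k)), k ∘ k ∘ m ∘ s(r(p, k, m), k ∘ p, t(k)) ∘ t(p)), p, p)) vs t(m ∘ m ∘ p ∘ r(r(r(s(s(m, k, k), k ∘ m ∘ m ∘ p, k ∘ m ∘ m ∘ p), t(m ∘ m ∘ p ∘ r(p, k, k)), k ∘ k ∘ k ∘ m ∘ s(m, m, p)), r(k ∘ m ∘ m ∘ p ∘ p ∘ p ∘ s(k, k, k), r(t(k), s(p, p, p), r(p, k, k)), k ∘ m ∘ m ∘ p ∘ p), k ∘ k ∘ m ∘ s(r(p, k, m), k ∘ p, t(k)) ∘ t(p)), p, p))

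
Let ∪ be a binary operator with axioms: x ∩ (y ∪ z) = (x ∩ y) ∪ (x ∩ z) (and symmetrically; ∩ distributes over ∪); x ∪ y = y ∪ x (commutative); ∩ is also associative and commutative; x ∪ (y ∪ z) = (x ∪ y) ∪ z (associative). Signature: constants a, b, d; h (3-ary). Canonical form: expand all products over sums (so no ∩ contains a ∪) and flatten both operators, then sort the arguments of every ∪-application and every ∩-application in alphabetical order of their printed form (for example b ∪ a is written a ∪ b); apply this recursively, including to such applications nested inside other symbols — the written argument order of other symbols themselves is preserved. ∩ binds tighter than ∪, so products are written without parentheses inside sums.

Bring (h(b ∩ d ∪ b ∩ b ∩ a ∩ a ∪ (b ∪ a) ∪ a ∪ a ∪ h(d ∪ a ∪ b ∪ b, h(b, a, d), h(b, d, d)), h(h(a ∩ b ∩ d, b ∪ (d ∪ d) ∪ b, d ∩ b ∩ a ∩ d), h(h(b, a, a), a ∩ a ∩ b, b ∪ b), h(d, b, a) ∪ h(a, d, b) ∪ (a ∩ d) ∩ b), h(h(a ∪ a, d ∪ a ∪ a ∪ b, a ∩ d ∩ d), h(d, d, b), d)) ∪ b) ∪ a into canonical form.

Un-nest:  h(a ∪ a ∪ a ∪ a ∩ a ∩ b ∩ b ∪ b ∪ b ∩ d ∪ h(a ∪ b ∪ b ∪ d, h(b, a, d), h(b, d, d)), h(h(a ∩ b ∩ d, b ∪ b ∪ d ∪ d, a ∩ b ∩ d ∩ d), h(h(b, a, a), a ∩ a ∩ b, b ∪ b), a ∩ b ∩ d ∪ h(a, d, b) ∪ h(d, b, a)), h(h(a ∪ a, a ∪ a ∪ b ∪ d, a ∩ d ∩ d), h(d, d, b), d)) ∪ b ∪ a
Sort arguments:  a ∪ b ∪ h(a ∪ a ∪ a ∪ a ∩ a ∩ b ∩ b ∪ b ∪ b ∩ d ∪ h(a ∪ b ∪ b ∪ d, h(b, a, d), h(b, d, d)), h(h(a ∩ b ∩ d, b ∪ b ∪ d ∪ d, a ∩ b ∩ d ∩ d), h(h(b, a, a), a ∩ a ∩ b, b ∪ b), a ∩ b ∩ d ∪ h(a, d, b) ∪ h(d, b, a)), h(h(a ∪ a, a ∪ a ∪ b ∪ d, a ∩ d ∩ d), h(d, d, b), d))

Answer: a ∪ b ∪ h(a ∪ a ∪ a ∪ a ∩ a ∩ b ∩ b ∪ b ∪ b ∩ d ∪ h(a ∪ b ∪ b ∪ d, h(b, a, d), h(b, d, d)), h(h(a ∩ b ∩ d, b ∪ b ∪ d ∪ d, a ∩ b ∩ d ∩ d), h(h(b, a, a), a ∩ a ∩ b, b ∪ b), a ∩ b ∩ d ∪ h(a, d, b) ∪ h(d, b, a)), h(h(a ∪ a, a ∪ a ∪ b ∪ d, a ∩ d ∩ d), h(d, d, b), d))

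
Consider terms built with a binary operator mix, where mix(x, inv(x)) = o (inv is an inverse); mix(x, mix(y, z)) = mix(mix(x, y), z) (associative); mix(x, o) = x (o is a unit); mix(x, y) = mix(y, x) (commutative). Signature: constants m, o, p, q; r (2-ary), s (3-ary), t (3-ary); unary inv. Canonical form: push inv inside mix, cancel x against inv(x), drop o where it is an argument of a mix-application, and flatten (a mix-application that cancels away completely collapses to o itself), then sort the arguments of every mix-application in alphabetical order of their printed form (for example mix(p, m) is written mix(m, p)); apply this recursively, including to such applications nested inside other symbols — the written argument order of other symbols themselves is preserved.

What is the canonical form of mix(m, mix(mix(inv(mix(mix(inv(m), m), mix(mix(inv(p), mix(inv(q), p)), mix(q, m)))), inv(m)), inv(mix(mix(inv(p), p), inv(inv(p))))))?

Push inv inside:  distribute inv over mix and collapse double inv
Inverses cancel:  q cancels
Collect terms:  mix(inv(m), inv(p))

Answer: mix(inv(m), inv(p))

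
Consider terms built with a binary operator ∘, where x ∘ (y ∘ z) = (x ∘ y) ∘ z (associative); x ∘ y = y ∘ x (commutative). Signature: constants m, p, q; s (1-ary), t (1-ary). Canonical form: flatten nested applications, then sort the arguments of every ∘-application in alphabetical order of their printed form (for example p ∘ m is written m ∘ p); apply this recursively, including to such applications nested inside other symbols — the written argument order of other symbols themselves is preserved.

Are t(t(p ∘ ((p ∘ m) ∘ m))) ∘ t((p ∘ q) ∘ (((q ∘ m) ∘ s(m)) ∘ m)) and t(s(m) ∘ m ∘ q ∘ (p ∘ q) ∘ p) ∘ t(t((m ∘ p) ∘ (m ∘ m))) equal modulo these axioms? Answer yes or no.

Answer: no — t(m ∘ m ∘ p ∘ q ∘ q ∘ s(m)) ∘ t(t(m ∘ m ∘ p ∘ p)) vs t(m ∘ p ∘ p ∘ q ∘ q ∘ s(m)) ∘ t(t(m ∘ m ∘ m ∘ p))

Derivation:
Left:  t(t(p ∘ ((p ∘ m) ∘ m))) ∘ t((p ∘ q) ∘ (((q ∘ m) ∘ s(m)) ∘ m))
  Canonicalize subterm:  t(t(p ∘ ((p ∘ m) ∘ m)))  →  t(t(m ∘ m ∘ p ∘ p))
  Simplify inside:  t((p ∘ q) ∘ (((q ∘ m) ∘ s(m)) ∘ m))  →  t(m ∘ m ∘ p ∘ q ∘ q ∘ s(m))
  Sort arguments:  t(m ∘ m ∘ p ∘ q ∘ q ∘ s(m)) ∘ t(t(m ∘ m ∘ p ∘ p))
Right:  t(s(m) ∘ m ∘ q ∘ (p ∘ q) ∘ p) ∘ t(t((m ∘ p) ∘ (m ∘ m)))
  Simplify inside:  t(s(m) ∘ m ∘ q ∘ (p ∘ q) ∘ p)  →  t(m ∘ p ∘ p ∘ q ∘ q ∘ s(m))
  Inside:  t(t((m ∘ p) ∘ (m ∘ m)))  →  t(t(m ∘ m ∘ m ∘ p))
  Order the arguments:  t(m ∘ p ∘ p ∘ q ∘ q ∘ s(m)) ∘ t(t(m ∘ m ∘ m ∘ p))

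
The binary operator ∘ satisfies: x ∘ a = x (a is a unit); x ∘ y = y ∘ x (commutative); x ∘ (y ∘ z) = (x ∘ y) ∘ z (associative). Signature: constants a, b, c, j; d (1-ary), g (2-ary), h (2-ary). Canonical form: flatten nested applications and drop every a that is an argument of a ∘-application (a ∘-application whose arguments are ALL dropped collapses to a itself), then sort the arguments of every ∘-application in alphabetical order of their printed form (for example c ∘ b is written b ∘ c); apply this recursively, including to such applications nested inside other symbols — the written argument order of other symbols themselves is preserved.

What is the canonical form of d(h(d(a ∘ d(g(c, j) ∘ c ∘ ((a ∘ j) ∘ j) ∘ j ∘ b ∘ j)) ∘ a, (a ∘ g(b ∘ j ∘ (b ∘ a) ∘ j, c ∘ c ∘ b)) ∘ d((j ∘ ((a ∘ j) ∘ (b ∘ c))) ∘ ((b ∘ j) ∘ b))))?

Answer: d(h(d(d(b ∘ c ∘ g(c, j) ∘ j ∘ j ∘ j ∘ j)), d(b ∘ b ∘ b ∘ c ∘ j ∘ j ∘ j) ∘ g(b ∘ b ∘ j ∘ j, b ∘ c ∘ c)))

Derivation:
Descend into:  (a ∘ g(b ∘ j ∘ (b ∘ a) ∘ j, c ∘ c ∘ b)) ∘ d((j ∘ ((a ∘ j) ∘ (b ∘ c))) ∘ ((b ∘ j) ∘ b))
Un-nest:  a ∘ g(b ∘ j ∘ (b ∘ a) ∘ j, c ∘ c ∘ b) ∘ d((j ∘ ((a ∘ j) ∘ (b ∘ c))) ∘ ((b ∘ j) ∘ b))
Simplify inside:  g(b ∘ j ∘ (b ∘ a) ∘ j, c ∘ c ∘ b)  →  g(b ∘ b ∘ j ∘ j, b ∘ c ∘ c)
Inside:  d((j ∘ ((a ∘ j) ∘ (b ∘ c))) ∘ ((b ∘ j) ∘ b))  →  d(b ∘ b ∘ b ∘ c ∘ j ∘ j ∘ j)
Units out:  drop a
Sort:  d(b ∘ b ∘ b ∘ c ∘ j ∘ j ∘ j) ∘ g(b ∘ b ∘ j ∘ j, b ∘ c ∘ c)
Reassemble:  d(h(d(d(b ∘ c ∘ g(c, j) ∘ j ∘ j ∘ j ∘ j)), d(b ∘ b ∘ b ∘ c ∘ j ∘ j ∘ j) ∘ g(b ∘ b ∘ j ∘ j, b ∘ c ∘ c)))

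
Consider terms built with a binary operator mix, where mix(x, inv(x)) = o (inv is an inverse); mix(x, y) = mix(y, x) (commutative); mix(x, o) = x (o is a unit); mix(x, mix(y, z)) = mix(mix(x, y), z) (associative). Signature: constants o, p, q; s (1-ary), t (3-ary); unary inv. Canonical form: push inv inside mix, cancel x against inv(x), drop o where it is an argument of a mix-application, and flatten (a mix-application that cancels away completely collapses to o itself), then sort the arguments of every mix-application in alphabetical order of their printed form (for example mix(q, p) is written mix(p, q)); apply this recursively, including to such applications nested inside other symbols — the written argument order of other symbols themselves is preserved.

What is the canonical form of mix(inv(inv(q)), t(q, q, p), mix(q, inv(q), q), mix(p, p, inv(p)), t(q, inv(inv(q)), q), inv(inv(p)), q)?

Answer: mix(p, p, q, q, q, t(q, q, p), t(q, q, q))

Derivation:
Push inv inside:  distribute inv over mix and collapse double inv
Combine occurrences:  mix(q, q, q, t(q, q, p), p, p, t(q, q, q))
Sort arguments:  mix(p, p, q, q, q, t(q, q, p), t(q, q, q))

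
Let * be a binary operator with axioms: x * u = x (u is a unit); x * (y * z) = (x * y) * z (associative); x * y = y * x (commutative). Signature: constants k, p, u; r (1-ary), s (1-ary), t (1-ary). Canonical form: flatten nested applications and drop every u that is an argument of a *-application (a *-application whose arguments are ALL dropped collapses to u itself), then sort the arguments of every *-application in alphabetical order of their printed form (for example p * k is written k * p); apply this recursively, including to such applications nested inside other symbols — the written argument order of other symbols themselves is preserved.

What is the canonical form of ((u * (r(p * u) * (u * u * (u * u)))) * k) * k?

Flatten:  u * r(p * u) * u * u * u * u * k * k
Canonicalize subterm:  r(p * u)  →  r(p)
Drop the unit:  drop u (×5)
Sort:  k * k * r(p)

Answer: k * k * r(p)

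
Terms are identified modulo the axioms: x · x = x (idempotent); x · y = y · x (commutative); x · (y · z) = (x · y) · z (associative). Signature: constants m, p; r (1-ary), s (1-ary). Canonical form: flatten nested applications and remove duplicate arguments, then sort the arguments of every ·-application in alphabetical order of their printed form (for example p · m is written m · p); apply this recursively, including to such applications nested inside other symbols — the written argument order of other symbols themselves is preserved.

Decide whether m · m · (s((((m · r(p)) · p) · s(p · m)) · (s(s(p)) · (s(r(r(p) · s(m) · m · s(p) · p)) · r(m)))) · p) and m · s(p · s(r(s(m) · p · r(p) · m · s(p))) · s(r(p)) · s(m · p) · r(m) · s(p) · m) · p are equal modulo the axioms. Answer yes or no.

Left:  m · m · (s((((m · r(p)) · p) · s(p · m)) · (s(s(p)) · (s(r(r(p) · s(m) · m · s(p) · p)) · r(m)))) · p)
  Un-nest:  m · m · s((((m · r(p)) · p) · s(p · m)) · (s(s(p)) · (s(r(r(p) · s(m) · m · s(p) · p)) · r(m)))) · p
  Simplify inside:  s((((m · r(p)) · p) · s(p · m)) · (s(s(p)) · (s(r(r(p) · s(m) · m · s(p) · p)) · r(m))))  →  s(m · p · r(m) · r(p) · s(m · p) · s(r(m · p · r(p) · s(m) · s(p))) · s(s(p)))
  Drop duplicates:  drop duplicate m
  Sort:  m · p · s(m · p · r(m) · r(p) · s(m · p) · s(r(m · p · r(p) · s(m) · s(p))) · s(s(p)))
Right:  m · s(p · s(r(s(m) · p · r(p) · m · s(p))) · s(r(p)) · s(m · p) · r(m) · s(p) · m) · p
  Simplify inside:  s(p · s(r(s(m) · p · r(p) · m · s(p))) · s(r(p)) · s(m · p) · r(m) · s(p) · m)  →  s(m · p · r(m) · s(m · p) · s(p) · s(r(m · p · r(p) · s(m) · s(p))) · s(r(p)))
  Sort arguments:  m · p · s(m · p · r(m) · s(m · p) · s(p) · s(r(m · p · r(p) · s(m) · s(p))) · s(r(p)))

Answer: no — m · p · s(m · p · r(m) · r(p) · s(m · p) · s(r(m · p · r(p) · s(m) · s(p))) · s(s(p))) vs m · p · s(m · p · r(m) · s(m · p) · s(p) · s(r(m · p · r(p) · s(m) · s(p))) · s(r(p)))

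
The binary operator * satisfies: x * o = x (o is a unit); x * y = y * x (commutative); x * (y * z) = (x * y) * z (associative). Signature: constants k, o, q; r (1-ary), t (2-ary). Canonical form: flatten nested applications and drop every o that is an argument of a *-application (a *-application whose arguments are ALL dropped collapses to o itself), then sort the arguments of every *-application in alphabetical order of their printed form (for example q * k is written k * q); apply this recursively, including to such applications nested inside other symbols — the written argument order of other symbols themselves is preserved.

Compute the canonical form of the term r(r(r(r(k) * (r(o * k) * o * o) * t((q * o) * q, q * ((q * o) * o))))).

Answer: r(r(r(r(k) * r(k) * t(q * q, q * q))))

Derivation:
Work inside:  r(k) * (r(o * k) * o * o) * t((q * o) * q, q * ((q * o) * o))
Flatten:  r(k) * r(o * k) * o * o * t((q * o) * q, q * ((q * o) * o))
Canonicalize subterm:  r(o * k)  →  r(k)
Canonicalize subterm:  t((q * o) * q, q * ((q * o) * o))  →  t(q * q, q * q)
Units out:  drop o (×2)
Order the arguments:  r(k) * r(k) * t(q * q, q * q)
Reassemble:  r(r(r(r(k) * r(k) * t(q * q, q * q))))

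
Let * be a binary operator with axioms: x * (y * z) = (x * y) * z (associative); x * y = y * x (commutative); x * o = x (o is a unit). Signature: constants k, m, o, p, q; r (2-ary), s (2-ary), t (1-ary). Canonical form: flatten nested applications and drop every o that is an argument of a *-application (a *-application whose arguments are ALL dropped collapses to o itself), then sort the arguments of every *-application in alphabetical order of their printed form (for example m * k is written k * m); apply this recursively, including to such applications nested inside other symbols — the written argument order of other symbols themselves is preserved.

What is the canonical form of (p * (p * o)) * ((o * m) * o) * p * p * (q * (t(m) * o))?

Merge nested applications:  p * p * o * o * m * o * p * p * q * t(m) * o
Unit:  drop o (×4)
Order the arguments:  m * p * p * p * p * q * t(m)

Answer: m * p * p * p * p * q * t(m)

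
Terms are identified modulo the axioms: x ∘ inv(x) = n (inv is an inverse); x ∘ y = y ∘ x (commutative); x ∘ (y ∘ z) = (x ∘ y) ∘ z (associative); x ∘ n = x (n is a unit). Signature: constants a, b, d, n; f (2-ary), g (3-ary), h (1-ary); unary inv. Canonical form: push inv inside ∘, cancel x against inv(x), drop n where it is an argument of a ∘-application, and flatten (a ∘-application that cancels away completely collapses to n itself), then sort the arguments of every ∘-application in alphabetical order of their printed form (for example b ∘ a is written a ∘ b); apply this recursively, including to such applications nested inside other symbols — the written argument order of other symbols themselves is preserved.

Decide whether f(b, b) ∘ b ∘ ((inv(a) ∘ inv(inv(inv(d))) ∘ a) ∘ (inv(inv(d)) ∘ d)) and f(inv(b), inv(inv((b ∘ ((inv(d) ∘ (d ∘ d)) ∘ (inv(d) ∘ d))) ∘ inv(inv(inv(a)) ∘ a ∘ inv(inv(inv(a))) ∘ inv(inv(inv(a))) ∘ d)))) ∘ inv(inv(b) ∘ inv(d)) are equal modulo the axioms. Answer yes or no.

Left:  f(b, b) ∘ b ∘ ((inv(a) ∘ inv(inv(inv(d))) ∘ a) ∘ (inv(inv(d)) ∘ d))
  Push inv inside:  distribute inv over ∘ and collapse double inv
  Cancel inverse pairs:  a cancels
  Combine occurrences:  f(b, b) ∘ b ∘ d
  Sort arguments:  b ∘ d ∘ f(b, b)
Right:  f(inv(b), inv(inv((b ∘ ((inv(d) ∘ (d ∘ d)) ∘ (inv(d) ∘ d))) ∘ inv(inv(inv(a)) ∘ a ∘ inv(inv(inv(a))) ∘ inv(inv(inv(a))) ∘ d)))) ∘ inv(inv(b) ∘ inv(d))
  Push inv inside:  distribute inv over ∘ and collapse double inv
  Collect:  f(inv(b), b) ∘ b ∘ d
  Sort arguments:  b ∘ d ∘ f(inv(b), b)

Answer: no — b ∘ d ∘ f(b, b) vs b ∘ d ∘ f(inv(b), b)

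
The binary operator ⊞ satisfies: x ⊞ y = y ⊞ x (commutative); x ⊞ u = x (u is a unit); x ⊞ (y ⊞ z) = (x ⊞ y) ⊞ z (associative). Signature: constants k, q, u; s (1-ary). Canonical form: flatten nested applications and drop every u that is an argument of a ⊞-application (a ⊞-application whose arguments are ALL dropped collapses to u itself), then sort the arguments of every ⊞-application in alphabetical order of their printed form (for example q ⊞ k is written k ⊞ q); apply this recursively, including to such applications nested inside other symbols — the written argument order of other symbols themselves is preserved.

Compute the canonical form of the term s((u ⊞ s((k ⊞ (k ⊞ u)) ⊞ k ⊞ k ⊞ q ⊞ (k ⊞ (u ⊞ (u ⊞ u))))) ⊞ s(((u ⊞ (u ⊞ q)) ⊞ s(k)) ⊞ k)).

Focus inside:  (u ⊞ s((k ⊞ (k ⊞ u)) ⊞ k ⊞ k ⊞ q ⊞ (k ⊞ (u ⊞ (u ⊞ u))))) ⊞ s(((u ⊞ (u ⊞ q)) ⊞ s(k)) ⊞ k)
Flatten:  u ⊞ s((k ⊞ (k ⊞ u)) ⊞ k ⊞ k ⊞ q ⊞ (k ⊞ (u ⊞ (u ⊞ u)))) ⊞ s(((u ⊞ (u ⊞ q)) ⊞ s(k)) ⊞ k)
Canonicalize subterm:  s((k ⊞ (k ⊞ u)) ⊞ k ⊞ k ⊞ q ⊞ (k ⊞ (u ⊞ (u ⊞ u))))  →  s(k ⊞ k ⊞ k ⊞ k ⊞ k ⊞ q)
Canonicalize subterm:  s(((u ⊞ (u ⊞ q)) ⊞ s(k)) ⊞ k)  →  s(k ⊞ q ⊞ s(k))
Unit:  drop u
Sort arguments:  s(k ⊞ k ⊞ k ⊞ k ⊞ k ⊞ q) ⊞ s(k ⊞ q ⊞ s(k))
Rebuild:  s(s(k ⊞ k ⊞ k ⊞ k ⊞ k ⊞ q) ⊞ s(k ⊞ q ⊞ s(k)))

Answer: s(s(k ⊞ k ⊞ k ⊞ k ⊞ k ⊞ q) ⊞ s(k ⊞ q ⊞ s(k)))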